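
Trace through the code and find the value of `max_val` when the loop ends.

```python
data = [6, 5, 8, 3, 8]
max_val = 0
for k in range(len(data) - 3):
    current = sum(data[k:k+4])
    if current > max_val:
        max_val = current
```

Let's trace through this code step by step.

Initialize: data = [6, 5, 8, 3, 8]
Initialize: max_val = 0
Entering loop: for k in range(len(data) - 3):
After iteration 1: k = 0, max_val = 22, current = 22
After iteration 2: k = 1, max_val = 24, current = 24
Loop ends.

Final answer: 24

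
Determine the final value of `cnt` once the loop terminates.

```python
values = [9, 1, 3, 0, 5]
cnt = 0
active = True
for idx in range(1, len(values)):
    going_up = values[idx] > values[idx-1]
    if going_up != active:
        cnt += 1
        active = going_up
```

Let's trace through this code step by step.

Initialize: values = [9, 1, 3, 0, 5]
Initialize: cnt = 0
Initialize: active = True
Entering loop: for idx in range(1, len(values)):
After iteration 1: idx = 1, cnt = 1, active = False, going_up = False
After iteration 2: idx = 2, cnt = 2, active = True, going_up = True
After iteration 3: idx = 3, cnt = 3, active = False, going_up = False
After iteration 4: idx = 4, cnt = 4, active = True, going_up = True
Loop ends.

Final answer: 4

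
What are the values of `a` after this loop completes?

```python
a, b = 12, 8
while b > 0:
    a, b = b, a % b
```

Let's trace through this code step by step.

Initialize: a = 12
Initialize: b = 8
Entering loop: while b > 0:
After iteration 1: a = 8, b = 4
After iteration 2: a = 4, b = 0
Loop ends.

Final answer: 4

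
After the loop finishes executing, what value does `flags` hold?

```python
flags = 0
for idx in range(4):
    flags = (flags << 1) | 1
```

Let's trace through this code step by step.

Initialize: flags = 0
Entering loop: for idx in range(4):
After iteration 1: idx = 0, flags = 1
After iteration 2: idx = 1, flags = 3
After iteration 3: idx = 2, flags = 7
After iteration 4: idx = 3, flags = 15
Loop ends.

Final answer: 15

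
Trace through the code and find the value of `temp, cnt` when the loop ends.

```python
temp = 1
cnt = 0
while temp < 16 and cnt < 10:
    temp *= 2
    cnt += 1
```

Let's trace through this code step by step.

Initialize: temp = 1
Initialize: cnt = 0
Entering loop: while temp < 16 and cnt < 10:
After iteration 1: temp = 2, cnt = 1
After iteration 2: temp = 4, cnt = 2
After iteration 3: temp = 8, cnt = 3
After iteration 4: temp = 16, cnt = 4
Loop ends.

Final answer: 16, 4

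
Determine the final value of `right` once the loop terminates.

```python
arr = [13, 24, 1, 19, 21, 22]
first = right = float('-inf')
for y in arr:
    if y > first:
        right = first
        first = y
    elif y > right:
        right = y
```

Let's trace through this code step by step.

Initialize: arr = [13, 24, 1, 19, 21, 22]
Initialize: first = -inf
Initialize: right = -inf
Entering loop: for y in arr:
After iteration 1: y = 13, first = 13, right = -inf
After iteration 2: y = 24, first = 24, right = 13
After iteration 3: y = 1, first = 24, right = 13
After iteration 4: y = 19, first = 24, right = 19
After iteration 5: y = 21, first = 24, right = 21
After iteration 6: y = 22, first = 24, right = 22
Loop ends.

Final answer: 22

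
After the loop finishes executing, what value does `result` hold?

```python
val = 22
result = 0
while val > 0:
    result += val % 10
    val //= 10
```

Let's trace through this code step by step.

Initialize: val = 22
Initialize: result = 0
Entering loop: while val > 0:
After iteration 1: val = 2, result = 2
After iteration 2: val = 0, result = 4
Loop ends.

Final answer: 4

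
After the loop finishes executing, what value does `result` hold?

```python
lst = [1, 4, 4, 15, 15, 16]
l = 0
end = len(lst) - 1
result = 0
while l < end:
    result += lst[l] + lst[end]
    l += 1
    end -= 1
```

Let's trace through this code step by step.

Initialize: lst = [1, 4, 4, 15, 15, 16]
Initialize: l = 0
Initialize: end = 5
Initialize: result = 0
Entering loop: while l < end:
After iteration 1: l = 1, end = 4, result = 17
After iteration 2: l = 2, end = 3, result = 36
After iteration 3: l = 3, end = 2, result = 55
Loop ends.

Final answer: 55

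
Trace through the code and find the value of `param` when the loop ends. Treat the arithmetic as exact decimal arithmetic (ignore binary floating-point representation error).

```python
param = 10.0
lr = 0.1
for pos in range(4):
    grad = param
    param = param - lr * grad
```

Let's trace through this code step by step.

Initialize: param = 10.0
Initialize: lr = 0.1
Entering loop: for pos in range(4):
After iteration 1: pos = 0, param = 9.0, grad = 10.0
After iteration 2: pos = 1, param = 8.1, grad = 9.0
After iteration 3: pos = 2, param = 7.29, grad = 8.1
After iteration 4: pos = 3, param = 6.561, grad = 7.29
Loop ends.

Final answer: 6.561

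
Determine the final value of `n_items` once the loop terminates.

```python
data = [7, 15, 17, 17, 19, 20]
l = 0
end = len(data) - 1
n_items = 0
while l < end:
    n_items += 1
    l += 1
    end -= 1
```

Let's trace through this code step by step.

Initialize: data = [7, 15, 17, 17, 19, 20]
Initialize: l = 0
Initialize: end = 5
Initialize: n_items = 0
Entering loop: while l < end:
After iteration 1: l = 1, end = 4, n_items = 1
After iteration 2: l = 2, end = 3, n_items = 2
After iteration 3: l = 3, end = 2, n_items = 3
Loop ends.

Final answer: 3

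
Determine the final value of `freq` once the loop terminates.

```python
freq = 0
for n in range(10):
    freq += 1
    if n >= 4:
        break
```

Let's trace through this code step by step.

Initialize: freq = 0
Entering loop: for n in range(10):
After iteration 1: n = 0, freq = 1
After iteration 2: n = 1, freq = 2
After iteration 3: n = 2, freq = 3
After iteration 4: n = 3, freq = 4
After iteration 5: n = 4, freq = 5
Loop ends.

Final answer: 5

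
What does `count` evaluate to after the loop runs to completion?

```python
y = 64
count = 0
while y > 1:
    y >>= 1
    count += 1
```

Let's trace through this code step by step.

Initialize: y = 64
Initialize: count = 0
Entering loop: while y > 1:
After iteration 1: y = 32, count = 1
After iteration 2: y = 16, count = 2
After iteration 3: y = 8, count = 3
After iteration 4: y = 4, count = 4
After iteration 5: y = 2, count = 5
After iteration 6: y = 1, count = 6
Loop ends.

Final answer: 6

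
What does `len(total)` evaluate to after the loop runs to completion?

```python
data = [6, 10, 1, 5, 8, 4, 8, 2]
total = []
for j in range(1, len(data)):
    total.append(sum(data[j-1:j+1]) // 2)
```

Let's trace through this code step by step.

Initialize: data = [6, 10, 1, 5, 8, 4, 8, 2]
Initialize: total = []
Entering loop: for j in range(1, len(data)):
After iteration 1: j = 1, total = [8]
After iteration 2: j = 2, total = [8, 5]
After iteration 3: j = 3, total = [8, 5, 3]
After iteration 4: j = 4, total = [8, 5, 3, 6]
After iteration 5: j = 5, total = [8, 5, 3, 6, 6]
After iteration 6: j = 6, total = [8, 5, 3, 6, 6, 6]
After iteration 7: j = 7, total = [8, 5, 3, 6, 6, 6, 5]
Loop ends.
len(total) = 7

Final answer: 7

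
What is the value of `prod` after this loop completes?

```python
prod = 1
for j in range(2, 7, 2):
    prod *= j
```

Let's trace through this code step by step.

Initialize: prod = 1
Entering loop: for j in range(2, 7, 2):
After iteration 1: j = 2, prod = 2
After iteration 2: j = 4, prod = 8
After iteration 3: j = 6, prod = 48
Loop ends.

Final answer: 48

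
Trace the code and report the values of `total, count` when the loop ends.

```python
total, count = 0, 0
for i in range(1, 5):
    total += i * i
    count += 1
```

Let's trace through this code step by step.

Initialize: total = 0
Initialize: count = 0
Entering loop: for i in range(1, 5):
After iteration 1: i = 1, total = 1, count = 1
After iteration 2: i = 2, total = 5, count = 2
After iteration 3: i = 3, total = 14, count = 3
After iteration 4: i = 4, total = 30, count = 4
Loop ends.

Final answer: 30, 4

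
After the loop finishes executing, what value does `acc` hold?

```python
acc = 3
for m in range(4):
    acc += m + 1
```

Let's trace through this code step by step.

Initialize: acc = 3
Entering loop: for m in range(4):
After iteration 1: m = 0, acc = 4
After iteration 2: m = 1, acc = 6
After iteration 3: m = 2, acc = 9
After iteration 4: m = 3, acc = 13
Loop ends.

Final answer: 13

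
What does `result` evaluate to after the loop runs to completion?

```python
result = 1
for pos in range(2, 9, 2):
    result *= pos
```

Let's trace through this code step by step.

Initialize: result = 1
Entering loop: for pos in range(2, 9, 2):
After iteration 1: pos = 2, result = 2
After iteration 2: pos = 4, result = 8
After iteration 3: pos = 6, result = 48
After iteration 4: pos = 8, result = 384
Loop ends.

Final answer: 384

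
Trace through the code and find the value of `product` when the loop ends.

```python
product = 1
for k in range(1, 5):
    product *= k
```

Let's trace through this code step by step.

Initialize: product = 1
Entering loop: for k in range(1, 5):
After iteration 1: k = 1, product = 1
After iteration 2: k = 2, product = 2
After iteration 3: k = 3, product = 6
After iteration 4: k = 4, product = 24
Loop ends.

Final answer: 24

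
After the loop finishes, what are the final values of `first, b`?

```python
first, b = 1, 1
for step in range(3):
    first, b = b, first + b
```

Let's trace through this code step by step.

Initialize: first = 1
Initialize: b = 1
Entering loop: for step in range(3):
After iteration 1: step = 0, first = 1, b = 2
After iteration 2: step = 1, first = 2, b = 3
After iteration 3: step = 2, first = 3, b = 5
Loop ends.

Final answer: 3, 5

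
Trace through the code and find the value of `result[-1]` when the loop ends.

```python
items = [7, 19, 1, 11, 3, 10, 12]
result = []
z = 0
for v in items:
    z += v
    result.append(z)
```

Let's trace through this code step by step.

Initialize: items = [7, 19, 1, 11, 3, 10, 12]
Initialize: result = []
Initialize: z = 0
Entering loop: for v in items:
After iteration 1: v = 7, result = [7], z = 7
After iteration 2: v = 19, result = [7, 26], z = 26
After iteration 3: v = 1, result = [7, 26, 27], z = 27
After iteration 4: v = 11, result = [7, 26, 27, 38], z = 38
After iteration 5: v = 3, result = [7, 26, 27, 38, 41], z = 41
After iteration 6: v = 10, result = [7, 26, 27, 38, 41, 51], z = 51
After iteration 7: v = 12, result = [7, 26, 27, 38, 41, 51, 63], z = 63
Loop ends.
result[-1] = 63

Final answer: 63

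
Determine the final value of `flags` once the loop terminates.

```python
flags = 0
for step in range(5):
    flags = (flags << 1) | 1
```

Let's trace through this code step by step.

Initialize: flags = 0
Entering loop: for step in range(5):
After iteration 1: step = 0, flags = 1
After iteration 2: step = 1, flags = 3
After iteration 3: step = 2, flags = 7
After iteration 4: step = 3, flags = 15
After iteration 5: step = 4, flags = 31
Loop ends.

Final answer: 31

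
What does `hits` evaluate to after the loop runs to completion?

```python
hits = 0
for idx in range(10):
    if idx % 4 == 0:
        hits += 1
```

Let's trace through this code step by step.

Initialize: hits = 0
Entering loop: for idx in range(10):
After iteration 1: idx = 0, hits = 1
After iteration 2: idx = 1, hits = 1
After iteration 3: idx = 2, hits = 1
After iteration 4: idx = 3, hits = 1
After iteration 5: idx = 4, hits = 2
After iteration 6: idx = 5, hits = 2
After iteration 7: idx = 6, hits = 2
After iteration 8: idx = 7, hits = 2
After iteration 9: idx = 8, hits = 3
After iteration 10: idx = 9, hits = 3
Loop ends.

Final answer: 3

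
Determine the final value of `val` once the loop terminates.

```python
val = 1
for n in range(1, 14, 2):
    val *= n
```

Let's trace through this code step by step.

Initialize: val = 1
Entering loop: for n in range(1, 14, 2):
After iteration 1: n = 1, val = 1
After iteration 2: n = 3, val = 3
After iteration 3: n = 5, val = 15
After iteration 4: n = 7, val = 105
After iteration 5: n = 9, val = 945
After iteration 6: n = 11, val = 10395
After iteration 7: n = 13, val = 135135
Loop ends.

Final answer: 135135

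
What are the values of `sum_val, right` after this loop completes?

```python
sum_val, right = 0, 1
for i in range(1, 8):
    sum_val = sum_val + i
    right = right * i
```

Let's trace through this code step by step.

Initialize: sum_val = 0
Initialize: right = 1
Entering loop: for i in range(1, 8):
After iteration 1: i = 1, sum_val = 1, right = 1
After iteration 2: i = 2, sum_val = 3, right = 2
After iteration 3: i = 3, sum_val = 6, right = 6
After iteration 4: i = 4, sum_val = 10, right = 24
After iteration 5: i = 5, sum_val = 15, right = 120
After iteration 6: i = 6, sum_val = 21, right = 720
After iteration 7: i = 7, sum_val = 28, right = 5040
Loop ends.

Final answer: 28, 5040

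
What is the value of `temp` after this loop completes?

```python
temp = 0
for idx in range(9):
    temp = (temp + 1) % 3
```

Let's trace through this code step by step.

Initialize: temp = 0
Entering loop: for idx in range(9):
After iteration 1: idx = 0, temp = 1
After iteration 2: idx = 1, temp = 2
After iteration 3: idx = 2, temp = 0
After iteration 4: idx = 3, temp = 1
After iteration 5: idx = 4, temp = 2
After iteration 6: idx = 5, temp = 0
After iteration 7: idx = 6, temp = 1
After iteration 8: idx = 7, temp = 2
After iteration 9: idx = 8, temp = 0
Loop ends.

Final answer: 0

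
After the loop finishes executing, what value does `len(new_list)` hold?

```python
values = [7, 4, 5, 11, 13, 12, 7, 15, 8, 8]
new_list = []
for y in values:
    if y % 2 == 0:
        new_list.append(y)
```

Let's trace through this code step by step.

Initialize: values = [7, 4, 5, 11, 13, 12, 7, 15, 8, 8]
Initialize: new_list = []
Entering loop: for y in values:
After iteration 1: y = 7, new_list = []
After iteration 2: y = 4, new_list = [4]
After iteration 3: y = 5, new_list = [4]
After iteration 4: y = 11, new_list = [4]
After iteration 5: y = 13, new_list = [4]
After iteration 6: y = 12, new_list = [4, 12]
After iteration 7: y = 7, new_list = [4, 12]
After iteration 8: y = 15, new_list = [4, 12]
After iteration 9: y = 8, new_list = [4, 12, 8]
After iteration 10: y = 8, new_list = [4, 12, 8, 8]
Loop ends.
len(new_list) = 4

Final answer: 4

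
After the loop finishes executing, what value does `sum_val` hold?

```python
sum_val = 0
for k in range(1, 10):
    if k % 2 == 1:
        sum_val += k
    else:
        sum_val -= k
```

Let's trace through this code step by step.

Initialize: sum_val = 0
Entering loop: for k in range(1, 10):
After iteration 1: k = 1, sum_val = 1
After iteration 2: k = 2, sum_val = -1
After iteration 3: k = 3, sum_val = 2
After iteration 4: k = 4, sum_val = -2
After iteration 5: k = 5, sum_val = 3
After iteration 6: k = 6, sum_val = -3
After iteration 7: k = 7, sum_val = 4
After iteration 8: k = 8, sum_val = -4
After iteration 9: k = 9, sum_val = 5
Loop ends.

Final answer: 5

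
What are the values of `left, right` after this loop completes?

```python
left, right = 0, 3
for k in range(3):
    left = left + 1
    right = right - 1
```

Let's trace through this code step by step.

Initialize: left = 0
Initialize: right = 3
Entering loop: for k in range(3):
After iteration 1: k = 0, left = 1, right = 2
After iteration 2: k = 1, left = 2, right = 1
After iteration 3: k = 2, left = 3, right = 0
Loop ends.

Final answer: 3, 0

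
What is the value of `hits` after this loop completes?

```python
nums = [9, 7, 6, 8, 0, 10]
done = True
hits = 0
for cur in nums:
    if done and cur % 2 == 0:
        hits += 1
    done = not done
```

Let's trace through this code step by step.

Initialize: nums = [9, 7, 6, 8, 0, 10]
Initialize: done = True
Initialize: hits = 0
Entering loop: for cur in nums:
After iteration 1: cur = 9, done = False, hits = 0
After iteration 2: cur = 7, done = True, hits = 0
After iteration 3: cur = 6, done = False, hits = 1
After iteration 4: cur = 8, done = True, hits = 1
After iteration 5: cur = 0, done = False, hits = 2
After iteration 6: cur = 10, done = True, hits = 2
Loop ends.

Final answer: 2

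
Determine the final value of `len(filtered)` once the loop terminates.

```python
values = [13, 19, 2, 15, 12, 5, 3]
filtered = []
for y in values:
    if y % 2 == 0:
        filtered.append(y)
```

Let's trace through this code step by step.

Initialize: values = [13, 19, 2, 15, 12, 5, 3]
Initialize: filtered = []
Entering loop: for y in values:
After iteration 1: y = 13, filtered = []
After iteration 2: y = 19, filtered = []
After iteration 3: y = 2, filtered = [2]
After iteration 4: y = 15, filtered = [2]
After iteration 5: y = 12, filtered = [2, 12]
After iteration 6: y = 5, filtered = [2, 12]
After iteration 7: y = 3, filtered = [2, 12]
Loop ends.
len(filtered) = 2

Final answer: 2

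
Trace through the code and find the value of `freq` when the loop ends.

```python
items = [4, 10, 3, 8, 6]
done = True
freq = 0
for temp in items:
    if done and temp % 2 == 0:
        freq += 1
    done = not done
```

Let's trace through this code step by step.

Initialize: items = [4, 10, 3, 8, 6]
Initialize: done = True
Initialize: freq = 0
Entering loop: for temp in items:
After iteration 1: temp = 4, done = False, freq = 1
After iteration 2: temp = 10, done = True, freq = 1
After iteration 3: temp = 3, done = False, freq = 1
After iteration 4: temp = 8, done = True, freq = 1
After iteration 5: temp = 6, done = False, freq = 2
Loop ends.

Final answer: 2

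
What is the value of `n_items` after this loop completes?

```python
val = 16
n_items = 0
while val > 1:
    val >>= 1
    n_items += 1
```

Let's trace through this code step by step.

Initialize: val = 16
Initialize: n_items = 0
Entering loop: while val > 1:
After iteration 1: val = 8, n_items = 1
After iteration 2: val = 4, n_items = 2
After iteration 3: val = 2, n_items = 3
After iteration 4: val = 1, n_items = 4
Loop ends.

Final answer: 4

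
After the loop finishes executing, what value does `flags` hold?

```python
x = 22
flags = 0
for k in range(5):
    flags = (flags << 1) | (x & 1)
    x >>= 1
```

Let's trace through this code step by step.

Initialize: x = 22
Initialize: flags = 0
Entering loop: for k in range(5):
After iteration 1: k = 0, x = 11, flags = 0
After iteration 2: k = 1, x = 5, flags = 1
After iteration 3: k = 2, x = 2, flags = 3
After iteration 4: k = 3, x = 1, flags = 6
After iteration 5: k = 4, x = 0, flags = 13
Loop ends.

Final answer: 13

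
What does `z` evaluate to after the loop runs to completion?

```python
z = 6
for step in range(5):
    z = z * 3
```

Let's trace through this code step by step.

Initialize: z = 6
Entering loop: for step in range(5):
After iteration 1: step = 0, z = 18
After iteration 2: step = 1, z = 54
After iteration 3: step = 2, z = 162
After iteration 4: step = 3, z = 486
After iteration 5: step = 4, z = 1458
Loop ends.

Final answer: 1458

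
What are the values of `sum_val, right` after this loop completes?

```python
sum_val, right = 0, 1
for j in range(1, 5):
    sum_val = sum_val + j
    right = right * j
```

Let's trace through this code step by step.

Initialize: sum_val = 0
Initialize: right = 1
Entering loop: for j in range(1, 5):
After iteration 1: j = 1, sum_val = 1, right = 1
After iteration 2: j = 2, sum_val = 3, right = 2
After iteration 3: j = 3, sum_val = 6, right = 6
After iteration 4: j = 4, sum_val = 10, right = 24
Loop ends.

Final answer: 10, 24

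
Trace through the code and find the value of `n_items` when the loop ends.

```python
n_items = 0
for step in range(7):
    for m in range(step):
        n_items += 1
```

Let's trace through this code step by step.

Initialize: n_items = 0
Entering loop: for step in range(7):
After iteration 1: step = 0, n_items = 0
After iteration 2: step = 1, n_items = 1, m = 0
After iteration 3: step = 2, n_items = 3, m = 1
After iteration 4: step = 3, n_items = 6, m = 2
After iteration 5: step = 4, n_items = 10, m = 3
After iteration 6: step = 5, n_items = 15, m = 4
After iteration 7: step = 6, n_items = 21, m = 5
Loop ends.

Final answer: 21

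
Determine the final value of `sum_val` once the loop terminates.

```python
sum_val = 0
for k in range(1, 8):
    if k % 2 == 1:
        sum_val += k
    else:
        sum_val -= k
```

Let's trace through this code step by step.

Initialize: sum_val = 0
Entering loop: for k in range(1, 8):
After iteration 1: k = 1, sum_val = 1
After iteration 2: k = 2, sum_val = -1
After iteration 3: k = 3, sum_val = 2
After iteration 4: k = 4, sum_val = -2
After iteration 5: k = 5, sum_val = 3
After iteration 6: k = 6, sum_val = -3
After iteration 7: k = 7, sum_val = 4
Loop ends.

Final answer: 4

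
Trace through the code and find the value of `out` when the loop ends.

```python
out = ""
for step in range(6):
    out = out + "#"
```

Let's trace through this code step by step.

Initialize: out = ''
Entering loop: for step in range(6):
After iteration 1: step = 0, out = '#'
After iteration 2: step = 1, out = '##'
After iteration 3: step = 2, out = '###'
After iteration 4: step = 3, out = '####'
After iteration 5: step = 4, out = '#####'
After iteration 6: step = 5, out = '######'
Loop ends.

Final answer: '######'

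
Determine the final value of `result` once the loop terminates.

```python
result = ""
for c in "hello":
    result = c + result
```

Let's trace through this code step by step.

Initialize: result = ''
Entering loop: for c in "hello":
After iteration 1: c = 'h', result = 'h'
After iteration 2: c = 'e', result = 'eh'
After iteration 3: c = 'l', result = 'leh'
After iteration 4: c = 'l', result = 'lleh'
After iteration 5: c = 'o', result = 'olleh'
Loop ends.

Final answer: 'olleh'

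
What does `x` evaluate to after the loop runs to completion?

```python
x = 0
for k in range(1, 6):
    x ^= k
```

Let's trace through this code step by step.

Initialize: x = 0
Entering loop: for k in range(1, 6):
After iteration 1: k = 1, x = 1
After iteration 2: k = 2, x = 3
After iteration 3: k = 3, x = 0
After iteration 4: k = 4, x = 4
After iteration 5: k = 5, x = 1
Loop ends.

Final answer: 1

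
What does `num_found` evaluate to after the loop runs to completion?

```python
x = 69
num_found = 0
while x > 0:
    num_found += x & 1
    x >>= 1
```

Let's trace through this code step by step.

Initialize: x = 69
Initialize: num_found = 0
Entering loop: while x > 0:
After iteration 1: x = 34, num_found = 1
After iteration 2: x = 17, num_found = 1
After iteration 3: x = 8, num_found = 2
After iteration 4: x = 4, num_found = 2
After iteration 5: x = 2, num_found = 2
After iteration 6: x = 1, num_found = 2
After iteration 7: x = 0, num_found = 3
Loop ends.

Final answer: 3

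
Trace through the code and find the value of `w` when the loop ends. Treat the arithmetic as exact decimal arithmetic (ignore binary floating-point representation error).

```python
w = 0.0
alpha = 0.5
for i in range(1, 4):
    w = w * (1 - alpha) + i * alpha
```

Let's trace through this code step by step.

Initialize: w = 0.0
Initialize: alpha = 0.5
Entering loop: for i in range(1, 4):
After iteration 1: i = 1, w = 0.5
After iteration 2: i = 2, w = 1.25
After iteration 3: i = 3, w = 2.125
Loop ends.

Final answer: 2.125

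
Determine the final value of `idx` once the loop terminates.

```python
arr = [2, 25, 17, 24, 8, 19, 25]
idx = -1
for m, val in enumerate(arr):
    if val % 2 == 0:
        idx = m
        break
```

Let's trace through this code step by step.

Initialize: arr = [2, 25, 17, 24, 8, 19, 25]
Initialize: idx = -1
Entering loop: for m, val in enumerate(arr):
After iteration 1: m = 0, val = 2, idx = 0
Loop ends.

Final answer: 0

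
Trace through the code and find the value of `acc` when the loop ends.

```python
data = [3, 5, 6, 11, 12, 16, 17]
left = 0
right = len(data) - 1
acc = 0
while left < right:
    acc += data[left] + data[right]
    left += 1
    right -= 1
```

Let's trace through this code step by step.

Initialize: data = [3, 5, 6, 11, 12, 16, 17]
Initialize: left = 0
Initialize: right = 6
Initialize: acc = 0
Entering loop: while left < right:
After iteration 1: left = 1, right = 5, acc = 20
After iteration 2: left = 2, right = 4, acc = 41
After iteration 3: left = 3, right = 3, acc = 59
Loop ends.

Final answer: 59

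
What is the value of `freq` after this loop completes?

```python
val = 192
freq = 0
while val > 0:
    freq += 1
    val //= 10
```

Let's trace through this code step by step.

Initialize: val = 192
Initialize: freq = 0
Entering loop: while val > 0:
After iteration 1: val = 19, freq = 1
After iteration 2: val = 1, freq = 2
After iteration 3: val = 0, freq = 3
Loop ends.

Final answer: 3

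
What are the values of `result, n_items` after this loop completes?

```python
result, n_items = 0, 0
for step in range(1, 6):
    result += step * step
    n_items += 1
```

Let's trace through this code step by step.

Initialize: result = 0
Initialize: n_items = 0
Entering loop: for step in range(1, 6):
After iteration 1: step = 1, result = 1, n_items = 1
After iteration 2: step = 2, result = 5, n_items = 2
After iteration 3: step = 3, result = 14, n_items = 3
After iteration 4: step = 4, result = 30, n_items = 4
After iteration 5: step = 5, result = 55, n_items = 5
Loop ends.

Final answer: 55, 5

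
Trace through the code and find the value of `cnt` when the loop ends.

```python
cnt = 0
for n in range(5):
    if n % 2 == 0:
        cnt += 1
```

Let's trace through this code step by step.

Initialize: cnt = 0
Entering loop: for n in range(5):
After iteration 1: n = 0, cnt = 1
After iteration 2: n = 1, cnt = 1
After iteration 3: n = 2, cnt = 2
After iteration 4: n = 3, cnt = 2
After iteration 5: n = 4, cnt = 3
Loop ends.

Final answer: 3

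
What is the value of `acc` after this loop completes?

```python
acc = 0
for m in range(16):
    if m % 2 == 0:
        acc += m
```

Let's trace through this code step by step.

Initialize: acc = 0
Entering loop: for m in range(16):
After iteration 1: m = 0, acc = 0
After iteration 2: m = 1, acc = 0
After iteration 3: m = 2, acc = 2
After iteration 4: m = 3, acc = 2
After iteration 5: m = 4, acc = 6
After iteration 6: m = 5, acc = 6
After iteration 7: m = 6, acc = 12
After iteration 8: m = 7, acc = 12
After iteration 9: m = 8, acc = 20
After iteration 10: m = 9, acc = 20
After iteration 11: m = 10, acc = 30
After iteration 12: m = 11, acc = 30
After iteration 13: m = 12, acc = 42
After iteration 14: m = 13, acc = 42
After iteration 15: m = 14, acc = 56
After iteration 16: m = 15, acc = 56
Loop ends.

Final answer: 56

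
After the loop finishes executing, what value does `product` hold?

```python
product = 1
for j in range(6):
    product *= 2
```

Let's trace through this code step by step.

Initialize: product = 1
Entering loop: for j in range(6):
After iteration 1: j = 0, product = 2
After iteration 2: j = 1, product = 4
After iteration 3: j = 2, product = 8
After iteration 4: j = 3, product = 16
After iteration 5: j = 4, product = 32
After iteration 6: j = 5, product = 64
Loop ends.

Final answer: 64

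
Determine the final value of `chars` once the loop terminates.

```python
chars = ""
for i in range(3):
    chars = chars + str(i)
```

Let's trace through this code step by step.

Initialize: chars = ''
Entering loop: for i in range(3):
After iteration 1: i = 0, chars = '0'
After iteration 2: i = 1, chars = '01'
After iteration 3: i = 2, chars = '012'
Loop ends.

Final answer: '012'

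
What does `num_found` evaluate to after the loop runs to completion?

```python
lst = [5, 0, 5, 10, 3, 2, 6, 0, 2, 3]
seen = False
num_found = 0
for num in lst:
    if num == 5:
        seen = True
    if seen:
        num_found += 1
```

Let's trace through this code step by step.

Initialize: lst = [5, 0, 5, 10, 3, 2, 6, 0, 2, 3]
Initialize: seen = False
Initialize: num_found = 0
Entering loop: for num in lst:
After iteration 1: num = 5, seen = True, num_found = 1
After iteration 2: num = 0, seen = True, num_found = 2
After iteration 3: num = 5, seen = True, num_found = 3
After iteration 4: num = 10, seen = True, num_found = 4
After iteration 5: num = 3, seen = True, num_found = 5
After iteration 6: num = 2, seen = True, num_found = 6
After iteration 7: num = 6, seen = True, num_found = 7
After iteration 8: num = 0, seen = True, num_found = 8
After iteration 9: num = 2, seen = True, num_found = 9
After iteration 10: num = 3, seen = True, num_found = 10
Loop ends.

Final answer: 10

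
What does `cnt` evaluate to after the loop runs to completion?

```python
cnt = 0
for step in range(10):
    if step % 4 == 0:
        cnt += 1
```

Let's trace through this code step by step.

Initialize: cnt = 0
Entering loop: for step in range(10):
After iteration 1: step = 0, cnt = 1
After iteration 2: step = 1, cnt = 1
After iteration 3: step = 2, cnt = 1
After iteration 4: step = 3, cnt = 1
After iteration 5: step = 4, cnt = 2
After iteration 6: step = 5, cnt = 2
After iteration 7: step = 6, cnt = 2
After iteration 8: step = 7, cnt = 2
After iteration 9: step = 8, cnt = 3
After iteration 10: step = 9, cnt = 3
Loop ends.

Final answer: 3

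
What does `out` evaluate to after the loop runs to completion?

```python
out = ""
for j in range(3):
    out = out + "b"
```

Let's trace through this code step by step.

Initialize: out = ''
Entering loop: for j in range(3):
After iteration 1: j = 0, out = 'b'
After iteration 2: j = 1, out = 'bb'
After iteration 3: j = 2, out = 'bbb'
Loop ends.

Final answer: 'bbb'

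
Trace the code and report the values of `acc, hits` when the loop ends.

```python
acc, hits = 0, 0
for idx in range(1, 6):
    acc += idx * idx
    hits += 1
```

Let's trace through this code step by step.

Initialize: acc = 0
Initialize: hits = 0
Entering loop: for idx in range(1, 6):
After iteration 1: idx = 1, acc = 1, hits = 1
After iteration 2: idx = 2, acc = 5, hits = 2
After iteration 3: idx = 3, acc = 14, hits = 3
After iteration 4: idx = 4, acc = 30, hits = 4
After iteration 5: idx = 5, acc = 55, hits = 5
Loop ends.

Final answer: 55, 5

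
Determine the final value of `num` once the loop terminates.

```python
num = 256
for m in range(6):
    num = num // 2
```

Let's trace through this code step by step.

Initialize: num = 256
Entering loop: for m in range(6):
After iteration 1: m = 0, num = 128
After iteration 2: m = 1, num = 64
After iteration 3: m = 2, num = 32
After iteration 4: m = 3, num = 16
After iteration 5: m = 4, num = 8
After iteration 6: m = 5, num = 4
Loop ends.

Final answer: 4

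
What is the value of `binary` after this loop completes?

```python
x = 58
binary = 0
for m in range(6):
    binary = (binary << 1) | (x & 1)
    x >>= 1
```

Let's trace through this code step by step.

Initialize: x = 58
Initialize: binary = 0
Entering loop: for m in range(6):
After iteration 1: m = 0, x = 29, binary = 0
After iteration 2: m = 1, x = 14, binary = 1
After iteration 3: m = 2, x = 7, binary = 2
After iteration 4: m = 3, x = 3, binary = 5
After iteration 5: m = 4, x = 1, binary = 11
After iteration 6: m = 5, x = 0, binary = 23
Loop ends.

Final answer: 23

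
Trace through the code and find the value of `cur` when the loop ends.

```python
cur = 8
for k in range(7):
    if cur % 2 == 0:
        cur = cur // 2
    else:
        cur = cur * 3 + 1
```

Let's trace through this code step by step.

Initialize: cur = 8
Entering loop: for k in range(7):
After iteration 1: k = 0, cur = 4
After iteration 2: k = 1, cur = 2
After iteration 3: k = 2, cur = 1
After iteration 4: k = 3, cur = 4
After iteration 5: k = 4, cur = 2
After iteration 6: k = 5, cur = 1
After iteration 7: k = 6, cur = 4
Loop ends.

Final answer: 4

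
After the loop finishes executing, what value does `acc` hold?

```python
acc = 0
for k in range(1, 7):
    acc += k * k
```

Let's trace through this code step by step.

Initialize: acc = 0
Entering loop: for k in range(1, 7):
After iteration 1: k = 1, acc = 1
After iteration 2: k = 2, acc = 5
After iteration 3: k = 3, acc = 14
After iteration 4: k = 4, acc = 30
After iteration 5: k = 5, acc = 55
After iteration 6: k = 6, acc = 91
Loop ends.

Final answer: 91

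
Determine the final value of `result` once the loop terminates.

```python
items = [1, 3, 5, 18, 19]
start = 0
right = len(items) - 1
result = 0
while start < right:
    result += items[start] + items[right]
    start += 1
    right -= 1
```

Let's trace through this code step by step.

Initialize: items = [1, 3, 5, 18, 19]
Initialize: start = 0
Initialize: right = 4
Initialize: result = 0
Entering loop: while start < right:
After iteration 1: start = 1, right = 3, result = 20
After iteration 2: start = 2, right = 2, result = 41
Loop ends.

Final answer: 41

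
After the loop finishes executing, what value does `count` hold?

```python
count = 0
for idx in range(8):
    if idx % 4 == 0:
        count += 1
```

Let's trace through this code step by step.

Initialize: count = 0
Entering loop: for idx in range(8):
After iteration 1: idx = 0, count = 1
After iteration 2: idx = 1, count = 1
After iteration 3: idx = 2, count = 1
After iteration 4: idx = 3, count = 1
After iteration 5: idx = 4, count = 2
After iteration 6: idx = 5, count = 2
After iteration 7: idx = 6, count = 2
After iteration 8: idx = 7, count = 2
Loop ends.

Final answer: 2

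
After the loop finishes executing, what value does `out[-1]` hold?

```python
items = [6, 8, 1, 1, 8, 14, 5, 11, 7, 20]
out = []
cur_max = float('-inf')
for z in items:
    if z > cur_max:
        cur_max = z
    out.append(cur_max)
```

Let's trace through this code step by step.

Initialize: items = [6, 8, 1, 1, 8, 14, 5, 11, 7, 20]
Initialize: out = []
Initialize: cur_max = -inf
Entering loop: for z in items:
After iteration 1: z = 6, out = [6], cur_max = 6
After iteration 2: z = 8, out = [6, 8], cur_max = 8
After iteration 3: z = 1, out = [6, 8, 8], cur_max = 8
After iteration 4: z = 1, out = [6, 8, 8, 8], cur_max = 8
After iteration 5: z = 8, out = [6, 8, 8, 8, 8], cur_max = 8
After iteration 6: z = 14, out = [6, 8, 8, 8, 8, 14], cur_max = 14
After iteration 7: z = 5, out = [6, 8, 8, 8, 8, 14, 14], cur_max = 14
After iteration 8: z = 11, out = [6, 8, 8, 8, 8, 14, 14, 14], cur_max = 14
After iteration 9: z = 7, out = [6, 8, 8, 8, 8, 14, 14, 14, 14], cur_max = 14
After iteration 10: z = 20, out = [6, 8, 8, 8, 8, 14, 14, 14, 14, 20], cur_max = 20
Loop ends.
out[-1] = 20

Final answer: 20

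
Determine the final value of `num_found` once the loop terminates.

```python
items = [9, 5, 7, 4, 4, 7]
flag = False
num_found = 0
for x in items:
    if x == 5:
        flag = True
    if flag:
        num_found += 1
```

Let's trace through this code step by step.

Initialize: items = [9, 5, 7, 4, 4, 7]
Initialize: flag = False
Initialize: num_found = 0
Entering loop: for x in items:
After iteration 1: x = 9, flag = False, num_found = 0
After iteration 2: x = 5, flag = True, num_found = 1
After iteration 3: x = 7, flag = True, num_found = 2
After iteration 4: x = 4, flag = True, num_found = 3
After iteration 5: x = 4, flag = True, num_found = 4
After iteration 6: x = 7, flag = True, num_found = 5
Loop ends.

Final answer: 5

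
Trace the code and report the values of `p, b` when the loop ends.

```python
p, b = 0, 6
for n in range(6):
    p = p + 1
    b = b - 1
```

Let's trace through this code step by step.

Initialize: p = 0
Initialize: b = 6
Entering loop: for n in range(6):
After iteration 1: n = 0, p = 1, b = 5
After iteration 2: n = 1, p = 2, b = 4
After iteration 3: n = 2, p = 3, b = 3
After iteration 4: n = 3, p = 4, b = 2
After iteration 5: n = 4, p = 5, b = 1
After iteration 6: n = 5, p = 6, b = 0
Loop ends.

Final answer: 6, 0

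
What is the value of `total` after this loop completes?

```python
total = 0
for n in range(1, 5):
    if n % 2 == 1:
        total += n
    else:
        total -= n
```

Let's trace through this code step by step.

Initialize: total = 0
Entering loop: for n in range(1, 5):
After iteration 1: n = 1, total = 1
After iteration 2: n = 2, total = -1
After iteration 3: n = 3, total = 2
After iteration 4: n = 4, total = -2
Loop ends.

Final answer: -2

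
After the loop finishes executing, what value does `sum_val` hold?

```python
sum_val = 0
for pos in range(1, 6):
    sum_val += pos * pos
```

Let's trace through this code step by step.

Initialize: sum_val = 0
Entering loop: for pos in range(1, 6):
After iteration 1: pos = 1, sum_val = 1
After iteration 2: pos = 2, sum_val = 5
After iteration 3: pos = 3, sum_val = 14
After iteration 4: pos = 4, sum_val = 30
After iteration 5: pos = 5, sum_val = 55
Loop ends.

Final answer: 55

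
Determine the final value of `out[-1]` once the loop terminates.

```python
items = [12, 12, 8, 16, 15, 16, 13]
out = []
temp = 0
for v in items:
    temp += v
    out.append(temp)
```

Let's trace through this code step by step.

Initialize: items = [12, 12, 8, 16, 15, 16, 13]
Initialize: out = []
Initialize: temp = 0
Entering loop: for v in items:
After iteration 1: v = 12, out = [12], temp = 12
After iteration 2: v = 12, out = [12, 24], temp = 24
After iteration 3: v = 8, out = [12, 24, 32], temp = 32
After iteration 4: v = 16, out = [12, 24, 32, 48], temp = 48
After iteration 5: v = 15, out = [12, 24, 32, 48, 63], temp = 63
After iteration 6: v = 16, out = [12, 24, 32, 48, 63, 79], temp = 79
After iteration 7: v = 13, out = [12, 24, 32, 48, 63, 79, 92], temp = 92
Loop ends.
out[-1] = 92

Final answer: 92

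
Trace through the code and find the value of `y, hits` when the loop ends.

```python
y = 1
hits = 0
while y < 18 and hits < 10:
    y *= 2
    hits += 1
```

Let's trace through this code step by step.

Initialize: y = 1
Initialize: hits = 0
Entering loop: while y < 18 and hits < 10:
After iteration 1: y = 2, hits = 1
After iteration 2: y = 4, hits = 2
After iteration 3: y = 8, hits = 3
After iteration 4: y = 16, hits = 4
After iteration 5: y = 32, hits = 5
Loop ends.

Final answer: 32, 5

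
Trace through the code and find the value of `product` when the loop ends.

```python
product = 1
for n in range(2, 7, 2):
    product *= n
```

Let's trace through this code step by step.

Initialize: product = 1
Entering loop: for n in range(2, 7, 2):
After iteration 1: n = 2, product = 2
After iteration 2: n = 4, product = 8
After iteration 3: n = 6, product = 48
Loop ends.

Final answer: 48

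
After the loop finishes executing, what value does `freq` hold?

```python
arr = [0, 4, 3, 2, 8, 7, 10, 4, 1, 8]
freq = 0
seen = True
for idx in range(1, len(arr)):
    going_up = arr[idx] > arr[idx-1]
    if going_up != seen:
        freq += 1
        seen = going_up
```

Let's trace through this code step by step.

Initialize: arr = [0, 4, 3, 2, 8, 7, 10, 4, 1, 8]
Initialize: freq = 0
Initialize: seen = True
Entering loop: for idx in range(1, len(arr)):
After iteration 1: idx = 1, freq = 0, seen = True, going_up = True
After iteration 2: idx = 2, freq = 1, seen = False, going_up = False
After iteration 3: idx = 3, freq = 1, seen = False, going_up = False
After iteration 4: idx = 4, freq = 2, seen = True, going_up = True
After iteration 5: idx = 5, freq = 3, seen = False, going_up = False
After iteration 6: idx = 6, freq = 4, seen = True, going_up = True
After iteration 7: idx = 7, freq = 5, seen = False, going_up = False
After iteration 8: idx = 8, freq = 5, seen = False, going_up = False
After iteration 9: idx = 9, freq = 6, seen = True, going_up = True
Loop ends.

Final answer: 6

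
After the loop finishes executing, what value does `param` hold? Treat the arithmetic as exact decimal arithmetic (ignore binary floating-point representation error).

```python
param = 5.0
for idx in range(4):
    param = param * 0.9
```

Let's trace through this code step by step.

Initialize: param = 5.0
Entering loop: for idx in range(4):
After iteration 1: idx = 0, param = 4.5
After iteration 2: idx = 1, param = 4.05
After iteration 3: idx = 2, param = 3.645
After iteration 4: idx = 3, param = 3.2805
Loop ends.

Final answer: 3.2805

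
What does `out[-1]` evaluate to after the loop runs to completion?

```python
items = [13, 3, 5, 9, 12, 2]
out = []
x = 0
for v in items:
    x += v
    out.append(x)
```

Let's trace through this code step by step.

Initialize: items = [13, 3, 5, 9, 12, 2]
Initialize: out = []
Initialize: x = 0
Entering loop: for v in items:
After iteration 1: v = 13, out = [13], x = 13
After iteration 2: v = 3, out = [13, 16], x = 16
After iteration 3: v = 5, out = [13, 16, 21], x = 21
After iteration 4: v = 9, out = [13, 16, 21, 30], x = 30
After iteration 5: v = 12, out = [13, 16, 21, 30, 42], x = 42
After iteration 6: v = 2, out = [13, 16, 21, 30, 42, 44], x = 44
Loop ends.
out[-1] = 44

Final answer: 44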